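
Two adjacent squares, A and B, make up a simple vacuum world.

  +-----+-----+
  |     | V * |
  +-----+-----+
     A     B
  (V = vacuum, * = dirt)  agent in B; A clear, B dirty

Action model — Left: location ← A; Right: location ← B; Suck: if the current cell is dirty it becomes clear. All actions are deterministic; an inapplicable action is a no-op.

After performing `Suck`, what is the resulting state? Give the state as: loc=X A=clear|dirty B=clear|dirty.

loc=B A=clear B=clear

start: loc=B A=clear B=dirty
step 1/1 (Suck): loc=B A=clear B=clear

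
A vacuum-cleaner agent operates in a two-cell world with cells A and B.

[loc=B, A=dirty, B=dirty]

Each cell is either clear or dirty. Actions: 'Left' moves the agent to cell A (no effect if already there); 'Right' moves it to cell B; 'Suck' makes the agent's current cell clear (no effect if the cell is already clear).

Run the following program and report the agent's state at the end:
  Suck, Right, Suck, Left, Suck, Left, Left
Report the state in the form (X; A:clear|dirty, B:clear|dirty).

1. Suck → (B; A:dirty, B:clear)
2. Right → (B; A:dirty, B:clear)
3. Suck → (B; A:dirty, B:clear)
4. Left → (A; A:dirty, B:clear)
5. Suck → (A; A:clear, B:clear)
6. Left → (A; A:clear, B:clear)
7. Left → (A; A:clear, B:clear)

(A; A:clear, B:clear)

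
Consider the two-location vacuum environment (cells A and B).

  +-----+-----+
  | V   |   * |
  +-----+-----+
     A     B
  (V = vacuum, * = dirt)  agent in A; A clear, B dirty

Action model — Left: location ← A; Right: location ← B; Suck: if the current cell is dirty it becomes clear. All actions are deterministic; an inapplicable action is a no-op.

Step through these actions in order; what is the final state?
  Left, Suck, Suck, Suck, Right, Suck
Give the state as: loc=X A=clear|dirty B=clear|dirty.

loc=B A=clear B=clear

1. Left → loc=A A=clear B=dirty
2. Suck → loc=A A=clear B=dirty
3. Suck → loc=A A=clear B=dirty
4. Suck → loc=A A=clear B=dirty
5. Right → loc=B A=clear B=dirty
6. Suck → loc=B A=clear B=clear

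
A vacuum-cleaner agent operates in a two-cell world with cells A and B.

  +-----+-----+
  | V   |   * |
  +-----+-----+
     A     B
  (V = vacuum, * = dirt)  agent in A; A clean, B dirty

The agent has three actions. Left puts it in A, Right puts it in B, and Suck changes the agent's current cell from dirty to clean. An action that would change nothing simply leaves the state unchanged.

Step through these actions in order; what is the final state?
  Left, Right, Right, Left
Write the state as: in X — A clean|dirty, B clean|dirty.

in A — A clean, B dirty

step 1/4 (Left): in A — A clean, B dirty
step 2/4 (Right): in B — A clean, B dirty
step 3/4 (Right): in B — A clean, B dirty
step 4/4 (Left): in A — A clean, B dirty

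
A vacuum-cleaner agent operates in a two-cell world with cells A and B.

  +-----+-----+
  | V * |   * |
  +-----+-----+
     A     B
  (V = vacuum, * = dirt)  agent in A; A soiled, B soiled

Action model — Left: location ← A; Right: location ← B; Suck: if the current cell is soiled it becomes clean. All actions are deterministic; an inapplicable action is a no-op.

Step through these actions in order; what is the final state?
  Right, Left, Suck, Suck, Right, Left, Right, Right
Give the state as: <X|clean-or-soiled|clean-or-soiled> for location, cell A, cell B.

Right (#1): <B|soiled|soiled>
Left (#2): <A|soiled|soiled>
Suck (#3): <A|clean|soiled>
Suck (#4): <A|clean|soiled>
Right (#5): <B|clean|soiled>
Left (#6): <A|clean|soiled>
Right (#7): <B|clean|soiled>
Right (#8): <B|clean|soiled>

<B|clean|soiled>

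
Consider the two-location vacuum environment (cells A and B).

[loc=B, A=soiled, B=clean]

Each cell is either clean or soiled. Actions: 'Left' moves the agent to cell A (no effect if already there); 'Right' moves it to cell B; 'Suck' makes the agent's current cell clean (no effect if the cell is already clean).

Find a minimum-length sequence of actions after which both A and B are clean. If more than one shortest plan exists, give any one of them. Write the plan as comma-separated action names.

Left, Suck

1) do Left; now in A — A soiled, B clean
2) do Suck; now in A — A clean, B clean
min 2: go A then Suck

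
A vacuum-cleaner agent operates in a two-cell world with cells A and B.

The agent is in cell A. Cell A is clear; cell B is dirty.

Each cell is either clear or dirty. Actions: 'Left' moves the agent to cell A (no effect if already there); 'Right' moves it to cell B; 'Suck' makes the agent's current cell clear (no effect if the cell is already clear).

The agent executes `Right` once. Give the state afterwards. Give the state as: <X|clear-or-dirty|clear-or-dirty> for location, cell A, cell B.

<B|clear|dirty>

start: <A|clear|dirty>
t=1 Right ⇒ <B|clear|dirty>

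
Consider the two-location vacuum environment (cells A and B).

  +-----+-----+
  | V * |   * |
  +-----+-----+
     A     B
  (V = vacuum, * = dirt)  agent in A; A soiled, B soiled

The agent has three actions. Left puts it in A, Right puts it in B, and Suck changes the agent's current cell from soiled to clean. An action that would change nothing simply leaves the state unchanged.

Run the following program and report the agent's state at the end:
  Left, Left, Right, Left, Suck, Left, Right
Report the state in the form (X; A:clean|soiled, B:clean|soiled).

(B; A:clean, B:soiled)

[1] after Left: (A; A:soiled, B:soiled)
[2] after Left: (A; A:soiled, B:soiled)
[3] after Right: (B; A:soiled, B:soiled)
[4] after Left: (A; A:soiled, B:soiled)
[5] after Suck: (A; A:clean, B:soiled)
[6] after Left: (A; A:clean, B:soiled)
[7] after Right: (B; A:clean, B:soiled)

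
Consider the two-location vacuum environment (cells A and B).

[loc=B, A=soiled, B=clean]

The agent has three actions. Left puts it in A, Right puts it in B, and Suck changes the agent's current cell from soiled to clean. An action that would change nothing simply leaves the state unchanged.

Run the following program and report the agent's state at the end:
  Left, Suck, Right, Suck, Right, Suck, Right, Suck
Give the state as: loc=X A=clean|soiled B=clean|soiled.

loc=B A=clean B=clean

t=1 Left ⇒ loc=A A=soiled B=clean
t=2 Suck ⇒ loc=A A=clean B=clean
t=3 Right ⇒ loc=B A=clean B=clean
t=4 Suck ⇒ loc=B A=clean B=clean
t=5 Right ⇒ loc=B A=clean B=clean
t=6 Suck ⇒ loc=B A=clean B=clean
t=7 Right ⇒ loc=B A=clean B=clean
t=8 Suck ⇒ loc=B A=clean B=clean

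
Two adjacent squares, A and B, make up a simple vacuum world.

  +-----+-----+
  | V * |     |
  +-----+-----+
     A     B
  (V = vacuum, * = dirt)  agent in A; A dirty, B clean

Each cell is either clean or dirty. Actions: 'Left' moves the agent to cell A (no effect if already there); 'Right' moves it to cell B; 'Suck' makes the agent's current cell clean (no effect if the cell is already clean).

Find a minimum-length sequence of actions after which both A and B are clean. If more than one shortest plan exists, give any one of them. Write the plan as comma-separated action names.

1) do Suck; now in A — A clean, B clean
min 1: A is dirty, one Suck

Suck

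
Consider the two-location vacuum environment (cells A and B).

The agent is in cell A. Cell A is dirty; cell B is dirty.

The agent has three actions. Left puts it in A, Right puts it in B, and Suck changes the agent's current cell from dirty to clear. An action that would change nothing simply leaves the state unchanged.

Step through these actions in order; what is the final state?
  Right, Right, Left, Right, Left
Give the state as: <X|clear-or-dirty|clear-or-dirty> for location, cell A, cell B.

step 1/5 (Right): <B|dirty|dirty>
step 2/5 (Right): <B|dirty|dirty>
step 3/5 (Left): <A|dirty|dirty>
step 4/5 (Right): <B|dirty|dirty>
step 5/5 (Left): <A|dirty|dirty>

<A|dirty|dirty>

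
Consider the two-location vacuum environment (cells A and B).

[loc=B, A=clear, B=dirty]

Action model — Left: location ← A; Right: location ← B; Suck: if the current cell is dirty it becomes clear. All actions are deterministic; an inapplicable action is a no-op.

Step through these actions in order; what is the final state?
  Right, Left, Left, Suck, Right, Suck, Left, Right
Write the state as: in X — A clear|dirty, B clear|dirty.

t=1 Right ⇒ in B — A clear, B dirty
t=2 Left ⇒ in A — A clear, B dirty
t=3 Left ⇒ in A — A clear, B dirty
t=4 Suck ⇒ in A — A clear, B dirty
t=5 Right ⇒ in B — A clear, B dirty
t=6 Suck ⇒ in B — A clear, B clear
t=7 Left ⇒ in A — A clear, B clear
t=8 Right ⇒ in B — A clear, B clear

in B — A clear, B clear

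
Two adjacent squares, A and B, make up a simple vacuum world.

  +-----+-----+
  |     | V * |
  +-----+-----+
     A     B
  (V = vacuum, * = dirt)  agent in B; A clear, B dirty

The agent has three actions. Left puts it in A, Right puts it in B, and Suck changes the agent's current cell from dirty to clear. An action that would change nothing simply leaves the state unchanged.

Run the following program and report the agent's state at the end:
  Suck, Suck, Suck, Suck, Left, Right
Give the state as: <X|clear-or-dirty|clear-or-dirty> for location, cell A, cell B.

<B|clear|clear>

Suck (#1): <B|clear|clear>
Suck (#2): <B|clear|clear>
Suck (#3): <B|clear|clear>
Suck (#4): <B|clear|clear>
Left (#5): <A|clear|clear>
Right (#6): <B|clear|clear>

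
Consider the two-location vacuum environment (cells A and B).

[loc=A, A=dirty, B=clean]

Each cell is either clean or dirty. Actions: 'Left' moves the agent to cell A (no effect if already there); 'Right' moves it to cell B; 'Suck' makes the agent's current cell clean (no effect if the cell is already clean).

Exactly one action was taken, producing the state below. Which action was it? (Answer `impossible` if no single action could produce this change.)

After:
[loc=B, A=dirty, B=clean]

try  Left: <A|dirty|clean>
try Right: <B|dirty|clean>  ← match
try  Suck: <A|clean|clean>

Right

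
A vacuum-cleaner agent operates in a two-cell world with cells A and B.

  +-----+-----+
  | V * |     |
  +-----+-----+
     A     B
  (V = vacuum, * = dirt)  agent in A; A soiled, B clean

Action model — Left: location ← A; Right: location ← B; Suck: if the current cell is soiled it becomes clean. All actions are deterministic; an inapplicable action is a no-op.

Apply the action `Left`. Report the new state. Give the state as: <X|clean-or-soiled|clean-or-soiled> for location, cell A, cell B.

start: <A|soiled|clean>
t=1 Left ⇒ <A|soiled|clean>

<A|soiled|clean>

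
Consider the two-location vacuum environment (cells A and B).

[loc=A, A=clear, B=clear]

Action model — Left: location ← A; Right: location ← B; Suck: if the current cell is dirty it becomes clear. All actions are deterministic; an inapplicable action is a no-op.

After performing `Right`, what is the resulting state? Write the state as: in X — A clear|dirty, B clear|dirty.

in B — A clear, B clear

start: in A — A clear, B clear
Right (#1): in B — A clear, B clear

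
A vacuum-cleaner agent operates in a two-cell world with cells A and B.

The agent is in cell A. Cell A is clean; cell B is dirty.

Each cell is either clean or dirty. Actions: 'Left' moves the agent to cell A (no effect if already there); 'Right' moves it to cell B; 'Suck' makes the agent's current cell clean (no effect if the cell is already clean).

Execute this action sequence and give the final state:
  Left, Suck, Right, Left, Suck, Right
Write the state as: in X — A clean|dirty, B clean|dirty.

1) do Left; now in A — A clean, B dirty
2) do Suck; now in A — A clean, B dirty
3) do Right; now in B — A clean, B dirty
4) do Left; now in A — A clean, B dirty
5) do Suck; now in A — A clean, B dirty
6) do Right; now in B — A clean, B dirty

in B — A clean, B dirty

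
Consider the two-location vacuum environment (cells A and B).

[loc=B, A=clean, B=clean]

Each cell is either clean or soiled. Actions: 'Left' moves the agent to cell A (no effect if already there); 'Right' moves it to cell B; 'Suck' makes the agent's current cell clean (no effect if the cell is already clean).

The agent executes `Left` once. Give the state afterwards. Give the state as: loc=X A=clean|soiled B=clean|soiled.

start: loc=B A=clean B=clean
1) do Left; now loc=A A=clean B=clean

loc=A A=clean B=clean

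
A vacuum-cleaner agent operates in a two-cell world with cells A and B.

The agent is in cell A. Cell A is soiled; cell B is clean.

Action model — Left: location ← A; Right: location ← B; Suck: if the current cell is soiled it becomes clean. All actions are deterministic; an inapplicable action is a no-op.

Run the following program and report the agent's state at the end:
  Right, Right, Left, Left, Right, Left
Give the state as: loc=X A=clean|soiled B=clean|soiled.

1. Right → loc=B A=soiled B=clean
2. Right → loc=B A=soiled B=clean
3. Left → loc=A A=soiled B=clean
4. Left → loc=A A=soiled B=clean
5. Right → loc=B A=soiled B=clean
6. Left → loc=A A=soiled B=clean

loc=A A=soiled B=clean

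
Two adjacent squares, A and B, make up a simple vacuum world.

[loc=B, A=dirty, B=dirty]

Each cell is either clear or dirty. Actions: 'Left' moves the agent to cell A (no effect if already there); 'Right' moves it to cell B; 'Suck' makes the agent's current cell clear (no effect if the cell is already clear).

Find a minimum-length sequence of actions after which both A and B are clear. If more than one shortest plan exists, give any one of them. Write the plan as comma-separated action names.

1. Suck → (B; A:dirty, B:clear)
2. Left → (A; A:dirty, B:clear)
3. Suck → (A; A:clear, B:clear)
min 3: Suck B + move + Suck A

Suck, Left, Suck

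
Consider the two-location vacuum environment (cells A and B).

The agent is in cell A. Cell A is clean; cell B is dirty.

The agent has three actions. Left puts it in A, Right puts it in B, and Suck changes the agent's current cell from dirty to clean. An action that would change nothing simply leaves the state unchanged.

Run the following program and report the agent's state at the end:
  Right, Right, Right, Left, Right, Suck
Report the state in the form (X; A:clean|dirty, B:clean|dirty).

Right (#1): (B; A:clean, B:dirty)
Right (#2): (B; A:clean, B:dirty)
Right (#3): (B; A:clean, B:dirty)
Left (#4): (A; A:clean, B:dirty)
Right (#5): (B; A:clean, B:dirty)
Suck (#6): (B; A:clean, B:clean)

(B; A:clean, B:clean)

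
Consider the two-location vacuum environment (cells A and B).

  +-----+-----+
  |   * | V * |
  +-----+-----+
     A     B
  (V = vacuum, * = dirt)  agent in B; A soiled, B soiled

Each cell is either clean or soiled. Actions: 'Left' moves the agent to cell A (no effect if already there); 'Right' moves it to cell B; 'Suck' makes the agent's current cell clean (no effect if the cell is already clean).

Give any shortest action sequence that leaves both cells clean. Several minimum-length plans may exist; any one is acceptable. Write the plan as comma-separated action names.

1. Suck → in B — A soiled, B clean
2. Left → in A — A soiled, B clean
3. Suck → in A — A clean, B clean
min 3: Suck B + move + Suck A

Suck, Left, Suck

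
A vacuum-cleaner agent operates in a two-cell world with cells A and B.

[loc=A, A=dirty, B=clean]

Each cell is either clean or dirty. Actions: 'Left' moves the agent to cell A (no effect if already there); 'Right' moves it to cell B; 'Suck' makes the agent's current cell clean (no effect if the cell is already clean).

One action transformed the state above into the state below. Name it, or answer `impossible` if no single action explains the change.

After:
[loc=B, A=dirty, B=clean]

try  Left: loc=A A=dirty B=clean
try Right: loc=B A=dirty B=clean  ← match
try  Suck: loc=A A=clean B=clean

Right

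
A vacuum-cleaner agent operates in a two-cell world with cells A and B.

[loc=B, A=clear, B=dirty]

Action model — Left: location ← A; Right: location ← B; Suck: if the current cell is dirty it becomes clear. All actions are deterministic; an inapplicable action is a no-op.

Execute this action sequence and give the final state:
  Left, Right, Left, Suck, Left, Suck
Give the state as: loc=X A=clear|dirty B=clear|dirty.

loc=A A=clear B=dirty

1) do Left; now loc=A A=clear B=dirty
2) do Right; now loc=B A=clear B=dirty
3) do Left; now loc=A A=clear B=dirty
4) do Suck; now loc=A A=clear B=dirty
5) do Left; now loc=A A=clear B=dirty
6) do Suck; now loc=A A=clear B=dirty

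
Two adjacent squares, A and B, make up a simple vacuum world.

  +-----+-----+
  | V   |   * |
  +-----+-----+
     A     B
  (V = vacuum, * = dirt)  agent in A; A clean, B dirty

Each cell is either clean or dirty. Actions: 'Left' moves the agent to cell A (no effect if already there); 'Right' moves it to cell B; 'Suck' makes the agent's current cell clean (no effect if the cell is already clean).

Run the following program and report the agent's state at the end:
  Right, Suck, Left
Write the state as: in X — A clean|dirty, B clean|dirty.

in A — A clean, B clean

1) do Right; now in B — A clean, B dirty
2) do Suck; now in B — A clean, B clean
3) do Left; now in A — A clean, B clean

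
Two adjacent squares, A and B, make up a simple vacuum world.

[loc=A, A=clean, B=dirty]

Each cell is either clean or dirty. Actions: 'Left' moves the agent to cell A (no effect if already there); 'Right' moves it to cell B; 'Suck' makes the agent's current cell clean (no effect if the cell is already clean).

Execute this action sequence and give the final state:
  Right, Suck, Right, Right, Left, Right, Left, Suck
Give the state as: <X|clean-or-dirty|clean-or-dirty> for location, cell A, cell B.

t=1 Right ⇒ <B|clean|dirty>
t=2 Suck ⇒ <B|clean|clean>
t=3 Right ⇒ <B|clean|clean>
t=4 Right ⇒ <B|clean|clean>
t=5 Left ⇒ <A|clean|clean>
t=6 Right ⇒ <B|clean|clean>
t=7 Left ⇒ <A|clean|clean>
t=8 Suck ⇒ <A|clean|clean>

<A|clean|clean>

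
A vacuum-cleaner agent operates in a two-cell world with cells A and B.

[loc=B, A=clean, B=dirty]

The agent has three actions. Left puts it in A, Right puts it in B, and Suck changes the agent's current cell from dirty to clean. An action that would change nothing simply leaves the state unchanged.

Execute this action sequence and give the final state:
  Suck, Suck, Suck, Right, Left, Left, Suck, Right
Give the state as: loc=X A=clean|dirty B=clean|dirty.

Suck (#1): loc=B A=clean B=clean
Suck (#2): loc=B A=clean B=clean
Suck (#3): loc=B A=clean B=clean
Right (#4): loc=B A=clean B=clean
Left (#5): loc=A A=clean B=clean
Left (#6): loc=A A=clean B=clean
Suck (#7): loc=A A=clean B=clean
Right (#8): loc=B A=clean B=clean

loc=B A=clean B=clean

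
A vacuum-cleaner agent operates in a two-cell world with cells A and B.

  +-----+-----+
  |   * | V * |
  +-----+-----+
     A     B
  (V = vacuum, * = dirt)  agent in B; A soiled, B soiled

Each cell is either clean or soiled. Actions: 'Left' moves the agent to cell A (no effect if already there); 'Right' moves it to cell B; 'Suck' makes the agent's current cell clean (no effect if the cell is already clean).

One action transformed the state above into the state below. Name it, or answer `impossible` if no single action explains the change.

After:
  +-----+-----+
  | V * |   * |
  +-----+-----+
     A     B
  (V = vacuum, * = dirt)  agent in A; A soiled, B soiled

Left

try  Left: in A — A soiled, B soiled  ← match
try Right: in B — A soiled, B soiled
try  Suck: in B — A soiled, B clean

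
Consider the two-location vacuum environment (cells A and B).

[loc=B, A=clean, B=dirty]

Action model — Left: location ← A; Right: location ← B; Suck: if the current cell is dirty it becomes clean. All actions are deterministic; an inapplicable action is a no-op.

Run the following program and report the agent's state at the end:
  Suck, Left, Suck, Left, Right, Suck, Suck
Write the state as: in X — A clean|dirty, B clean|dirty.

in B — A clean, B clean

[1] after Suck: in B — A clean, B clean
[2] after Left: in A — A clean, B clean
[3] after Suck: in A — A clean, B clean
[4] after Left: in A — A clean, B clean
[5] after Right: in B — A clean, B clean
[6] after Suck: in B — A clean, B clean
[7] after Suck: in B — A clean, B clean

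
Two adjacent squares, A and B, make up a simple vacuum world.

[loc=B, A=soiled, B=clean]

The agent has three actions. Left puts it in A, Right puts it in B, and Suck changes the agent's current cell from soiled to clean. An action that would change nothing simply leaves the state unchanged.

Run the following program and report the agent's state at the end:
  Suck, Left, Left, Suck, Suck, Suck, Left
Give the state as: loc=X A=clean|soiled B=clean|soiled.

loc=A A=clean B=clean

step 1/7 (Suck): loc=B A=soiled B=clean
step 2/7 (Left): loc=A A=soiled B=clean
step 3/7 (Left): loc=A A=soiled B=clean
step 4/7 (Suck): loc=A A=clean B=clean
step 5/7 (Suck): loc=A A=clean B=clean
step 6/7 (Suck): loc=A A=clean B=clean
step 7/7 (Left): loc=A A=clean B=clean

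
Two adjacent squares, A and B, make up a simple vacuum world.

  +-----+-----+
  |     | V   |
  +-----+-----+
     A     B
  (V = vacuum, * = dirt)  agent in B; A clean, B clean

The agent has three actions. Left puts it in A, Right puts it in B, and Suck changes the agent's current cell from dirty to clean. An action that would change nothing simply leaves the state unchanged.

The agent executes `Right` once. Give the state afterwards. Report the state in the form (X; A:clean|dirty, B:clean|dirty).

(B; A:clean, B:clean)

start: (B; A:clean, B:clean)
1. Right → (B; A:clean, B:clean)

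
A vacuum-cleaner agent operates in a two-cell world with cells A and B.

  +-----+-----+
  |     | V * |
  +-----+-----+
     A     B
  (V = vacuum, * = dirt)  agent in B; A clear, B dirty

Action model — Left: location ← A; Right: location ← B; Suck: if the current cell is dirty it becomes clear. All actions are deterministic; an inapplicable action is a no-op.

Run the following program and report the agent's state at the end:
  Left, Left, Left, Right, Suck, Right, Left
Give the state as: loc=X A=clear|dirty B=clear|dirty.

loc=A A=clear B=clear

1) do Left; now loc=A A=clear B=dirty
2) do Left; now loc=A A=clear B=dirty
3) do Left; now loc=A A=clear B=dirty
4) do Right; now loc=B A=clear B=dirty
5) do Suck; now loc=B A=clear B=clear
6) do Right; now loc=B A=clear B=clear
7) do Left; now loc=A A=clear B=clear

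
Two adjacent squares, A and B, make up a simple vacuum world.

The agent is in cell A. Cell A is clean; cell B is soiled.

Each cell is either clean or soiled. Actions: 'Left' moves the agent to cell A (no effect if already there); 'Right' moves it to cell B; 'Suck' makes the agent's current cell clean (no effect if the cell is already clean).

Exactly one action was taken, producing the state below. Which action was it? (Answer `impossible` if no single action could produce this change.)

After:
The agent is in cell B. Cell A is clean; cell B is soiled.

try  Left: <A|clean|soiled>
try Right: <B|clean|soiled>  ← match
try  Suck: <A|clean|soiled>

Right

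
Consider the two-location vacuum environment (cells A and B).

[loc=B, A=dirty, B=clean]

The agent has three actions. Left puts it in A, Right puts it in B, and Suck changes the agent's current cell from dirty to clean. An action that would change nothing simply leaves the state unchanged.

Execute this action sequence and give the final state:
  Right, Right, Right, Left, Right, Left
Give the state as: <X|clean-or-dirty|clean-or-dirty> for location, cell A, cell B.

Right (#1): <B|dirty|clean>
Right (#2): <B|dirty|clean>
Right (#3): <B|dirty|clean>
Left (#4): <A|dirty|clean>
Right (#5): <B|dirty|clean>
Left (#6): <A|dirty|clean>

<A|dirty|clean>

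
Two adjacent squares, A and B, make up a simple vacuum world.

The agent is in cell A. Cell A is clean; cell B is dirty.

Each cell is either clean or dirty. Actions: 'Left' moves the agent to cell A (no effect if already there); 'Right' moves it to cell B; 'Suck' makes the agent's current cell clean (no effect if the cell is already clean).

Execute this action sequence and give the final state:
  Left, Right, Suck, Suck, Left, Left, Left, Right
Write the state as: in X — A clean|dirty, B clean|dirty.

t=1 Left ⇒ in A — A clean, B dirty
t=2 Right ⇒ in B — A clean, B dirty
t=3 Suck ⇒ in B — A clean, B clean
t=4 Suck ⇒ in B — A clean, B clean
t=5 Left ⇒ in A — A clean, B clean
t=6 Left ⇒ in A — A clean, B clean
t=7 Left ⇒ in A — A clean, B clean
t=8 Right ⇒ in B — A clean, B clean

in B — A clean, B clean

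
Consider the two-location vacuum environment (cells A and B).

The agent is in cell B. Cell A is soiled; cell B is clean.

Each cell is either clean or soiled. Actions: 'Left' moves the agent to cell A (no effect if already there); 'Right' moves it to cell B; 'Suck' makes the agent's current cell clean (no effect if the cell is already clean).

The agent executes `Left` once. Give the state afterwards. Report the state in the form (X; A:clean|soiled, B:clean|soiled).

start: (B; A:soiled, B:clean)
t=1 Left ⇒ (A; A:soiled, B:clean)

(A; A:soiled, B:clean)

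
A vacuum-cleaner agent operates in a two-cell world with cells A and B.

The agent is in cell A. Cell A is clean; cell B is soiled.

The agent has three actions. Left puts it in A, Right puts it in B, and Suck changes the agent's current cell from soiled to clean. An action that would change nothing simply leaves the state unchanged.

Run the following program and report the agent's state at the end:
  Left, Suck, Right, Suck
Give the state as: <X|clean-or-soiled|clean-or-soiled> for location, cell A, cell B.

[1] after Left: <A|clean|soiled>
[2] after Suck: <A|clean|soiled>
[3] after Right: <B|clean|soiled>
[4] after Suck: <B|clean|clean>

<B|clean|clean>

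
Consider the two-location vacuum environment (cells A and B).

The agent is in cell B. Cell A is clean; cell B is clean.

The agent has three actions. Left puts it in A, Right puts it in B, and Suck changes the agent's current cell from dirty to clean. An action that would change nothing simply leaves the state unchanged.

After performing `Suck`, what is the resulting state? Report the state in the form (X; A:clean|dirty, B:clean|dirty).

start: (B; A:clean, B:clean)
1) do Suck; now (B; A:clean, B:clean)

(B; A:clean, B:clean)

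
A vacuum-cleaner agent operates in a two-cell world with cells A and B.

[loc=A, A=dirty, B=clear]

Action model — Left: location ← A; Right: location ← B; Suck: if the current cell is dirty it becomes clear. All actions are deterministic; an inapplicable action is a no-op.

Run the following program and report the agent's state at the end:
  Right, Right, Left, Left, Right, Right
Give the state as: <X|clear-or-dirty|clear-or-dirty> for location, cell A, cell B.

[1] after Right: <B|dirty|clear>
[2] after Right: <B|dirty|clear>
[3] after Left: <A|dirty|clear>
[4] after Left: <A|dirty|clear>
[5] after Right: <B|dirty|clear>
[6] after Right: <B|dirty|clear>

<B|dirty|clear>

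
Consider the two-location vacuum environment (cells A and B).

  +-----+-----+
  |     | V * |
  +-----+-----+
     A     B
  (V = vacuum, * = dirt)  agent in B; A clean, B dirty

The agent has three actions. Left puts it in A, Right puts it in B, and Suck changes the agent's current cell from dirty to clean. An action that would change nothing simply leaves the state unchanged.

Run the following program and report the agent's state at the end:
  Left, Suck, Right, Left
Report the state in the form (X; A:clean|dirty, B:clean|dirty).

Left (#1): (A; A:clean, B:dirty)
Suck (#2): (A; A:clean, B:dirty)
Right (#3): (B; A:clean, B:dirty)
Left (#4): (A; A:clean, B:dirty)

(A; A:clean, B:dirty)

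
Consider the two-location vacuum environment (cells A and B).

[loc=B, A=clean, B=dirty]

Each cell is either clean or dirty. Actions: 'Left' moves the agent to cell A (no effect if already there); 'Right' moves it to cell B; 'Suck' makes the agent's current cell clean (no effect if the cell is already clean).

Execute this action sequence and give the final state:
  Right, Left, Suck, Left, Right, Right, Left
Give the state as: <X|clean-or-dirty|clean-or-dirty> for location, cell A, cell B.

1. Right → <B|clean|dirty>
2. Left → <A|clean|dirty>
3. Suck → <A|clean|dirty>
4. Left → <A|clean|dirty>
5. Right → <B|clean|dirty>
6. Right → <B|clean|dirty>
7. Left → <A|clean|dirty>

<A|clean|dirty>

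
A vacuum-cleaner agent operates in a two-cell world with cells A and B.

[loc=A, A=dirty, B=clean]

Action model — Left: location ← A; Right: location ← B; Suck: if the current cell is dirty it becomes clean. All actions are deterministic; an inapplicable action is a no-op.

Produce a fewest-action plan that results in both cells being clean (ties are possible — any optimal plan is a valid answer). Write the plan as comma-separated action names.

Suck

1) do Suck; now loc=A A=clean B=clean
min 1: A is dirty, one Suck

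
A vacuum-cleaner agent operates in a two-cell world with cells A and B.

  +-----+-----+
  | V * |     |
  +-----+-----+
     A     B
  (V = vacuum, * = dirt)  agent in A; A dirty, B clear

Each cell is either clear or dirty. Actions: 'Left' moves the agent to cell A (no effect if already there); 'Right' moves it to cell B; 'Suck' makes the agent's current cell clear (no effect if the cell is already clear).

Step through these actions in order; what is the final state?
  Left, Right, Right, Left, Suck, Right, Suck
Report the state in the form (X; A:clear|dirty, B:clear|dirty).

t=1 Left ⇒ (A; A:dirty, B:clear)
t=2 Right ⇒ (B; A:dirty, B:clear)
t=3 Right ⇒ (B; A:dirty, B:clear)
t=4 Left ⇒ (A; A:dirty, B:clear)
t=5 Suck ⇒ (A; A:clear, B:clear)
t=6 Right ⇒ (B; A:clear, B:clear)
t=7 Suck ⇒ (B; A:clear, B:clear)

(B; A:clear, B:clear)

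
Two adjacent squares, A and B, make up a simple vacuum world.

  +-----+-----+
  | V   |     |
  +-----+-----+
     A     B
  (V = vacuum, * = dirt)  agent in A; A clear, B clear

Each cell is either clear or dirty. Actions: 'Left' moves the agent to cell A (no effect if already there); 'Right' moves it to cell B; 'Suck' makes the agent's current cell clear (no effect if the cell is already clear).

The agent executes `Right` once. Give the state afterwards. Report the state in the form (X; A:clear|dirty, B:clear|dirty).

(B; A:clear, B:clear)

start: (A; A:clear, B:clear)
Right (#1): (B; A:clear, B:clear)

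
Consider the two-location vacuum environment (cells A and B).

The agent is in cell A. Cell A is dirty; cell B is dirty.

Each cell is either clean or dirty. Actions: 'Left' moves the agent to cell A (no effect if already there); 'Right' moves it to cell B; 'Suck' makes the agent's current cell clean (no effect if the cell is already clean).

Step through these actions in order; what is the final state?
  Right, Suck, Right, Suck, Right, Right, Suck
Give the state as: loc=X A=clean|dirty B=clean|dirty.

loc=B A=dirty B=clean

1) do Right; now loc=B A=dirty B=dirty
2) do Suck; now loc=B A=dirty B=clean
3) do Right; now loc=B A=dirty B=clean
4) do Suck; now loc=B A=dirty B=clean
5) do Right; now loc=B A=dirty B=clean
6) do Right; now loc=B A=dirty B=clean
7) do Suck; now loc=B A=dirty B=clean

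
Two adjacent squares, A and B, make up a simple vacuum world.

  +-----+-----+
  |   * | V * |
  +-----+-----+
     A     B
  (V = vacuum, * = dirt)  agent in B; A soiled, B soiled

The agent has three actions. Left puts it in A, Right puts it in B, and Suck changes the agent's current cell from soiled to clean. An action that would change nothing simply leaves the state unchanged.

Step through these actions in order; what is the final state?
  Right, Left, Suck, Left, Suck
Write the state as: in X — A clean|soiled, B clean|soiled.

[1] after Right: in B — A soiled, B soiled
[2] after Left: in A — A soiled, B soiled
[3] after Suck: in A — A clean, B soiled
[4] after Left: in A — A clean, B soiled
[5] after Suck: in A — A clean, B soiled

in A — A clean, B soiled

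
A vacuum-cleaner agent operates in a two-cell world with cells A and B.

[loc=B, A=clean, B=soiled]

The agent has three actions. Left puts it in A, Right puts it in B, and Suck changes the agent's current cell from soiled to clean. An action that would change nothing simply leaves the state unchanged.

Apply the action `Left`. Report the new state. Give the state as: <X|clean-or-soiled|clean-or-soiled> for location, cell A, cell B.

<A|clean|soiled>

start: <B|clean|soiled>
1. Left → <A|clean|soiled>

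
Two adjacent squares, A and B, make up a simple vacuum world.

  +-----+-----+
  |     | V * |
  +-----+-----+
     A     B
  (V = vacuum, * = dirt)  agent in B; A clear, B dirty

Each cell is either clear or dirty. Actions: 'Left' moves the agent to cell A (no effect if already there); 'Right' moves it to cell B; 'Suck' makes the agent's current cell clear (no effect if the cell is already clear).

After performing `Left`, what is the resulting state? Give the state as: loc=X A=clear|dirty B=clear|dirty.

loc=A A=clear B=dirty

start: loc=B A=clear B=dirty
[1] after Left: loc=A A=clear B=dirty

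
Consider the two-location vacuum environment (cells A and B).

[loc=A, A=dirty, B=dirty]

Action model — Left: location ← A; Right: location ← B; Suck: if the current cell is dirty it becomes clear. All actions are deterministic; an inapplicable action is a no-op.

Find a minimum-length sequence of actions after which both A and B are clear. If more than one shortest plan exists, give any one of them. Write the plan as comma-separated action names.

Suck, Right, Suck

1. Suck → <A|clear|dirty>
2. Right → <B|clear|dirty>
3. Suck → <B|clear|clear>
min 3: Suck A + move + Suck B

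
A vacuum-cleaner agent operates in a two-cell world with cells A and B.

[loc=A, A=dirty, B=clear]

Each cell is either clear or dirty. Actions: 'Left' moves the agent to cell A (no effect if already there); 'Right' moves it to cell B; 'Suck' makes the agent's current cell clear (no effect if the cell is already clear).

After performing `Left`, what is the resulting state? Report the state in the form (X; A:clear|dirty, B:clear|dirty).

(A; A:dirty, B:clear)

start: (A; A:dirty, B:clear)
Left (#1): (A; A:dirty, B:clear)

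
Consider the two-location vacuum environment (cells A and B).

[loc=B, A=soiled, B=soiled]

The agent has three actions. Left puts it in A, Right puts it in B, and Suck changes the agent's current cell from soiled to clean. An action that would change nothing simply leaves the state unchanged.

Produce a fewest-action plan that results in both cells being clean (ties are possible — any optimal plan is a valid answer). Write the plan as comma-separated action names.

[1] after Suck: loc=B A=soiled B=clean
[2] after Left: loc=A A=soiled B=clean
[3] after Suck: loc=A A=clean B=clean
min 3: Suck B + move + Suck A

Suck, Left, Suck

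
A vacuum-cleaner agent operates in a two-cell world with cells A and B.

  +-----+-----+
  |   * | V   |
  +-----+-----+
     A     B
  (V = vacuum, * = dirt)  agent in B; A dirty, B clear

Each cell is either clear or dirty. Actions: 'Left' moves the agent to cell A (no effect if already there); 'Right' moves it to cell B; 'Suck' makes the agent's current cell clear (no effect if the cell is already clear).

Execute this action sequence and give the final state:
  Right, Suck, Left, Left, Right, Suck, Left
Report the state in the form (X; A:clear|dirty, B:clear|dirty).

(A; A:dirty, B:clear)

1) do Right; now (B; A:dirty, B:clear)
2) do Suck; now (B; A:dirty, B:clear)
3) do Left; now (A; A:dirty, B:clear)
4) do Left; now (A; A:dirty, B:clear)
5) do Right; now (B; A:dirty, B:clear)
6) do Suck; now (B; A:dirty, B:clear)
7) do Left; now (A; A:dirty, B:clear)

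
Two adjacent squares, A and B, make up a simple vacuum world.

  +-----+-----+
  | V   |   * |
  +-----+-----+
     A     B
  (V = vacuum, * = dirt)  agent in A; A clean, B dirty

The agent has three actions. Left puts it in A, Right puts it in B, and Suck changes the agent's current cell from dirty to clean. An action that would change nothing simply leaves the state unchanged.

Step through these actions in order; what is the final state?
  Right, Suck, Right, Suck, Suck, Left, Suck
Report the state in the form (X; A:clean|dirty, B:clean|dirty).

Right (#1): (B; A:clean, B:dirty)
Suck (#2): (B; A:clean, B:clean)
Right (#3): (B; A:clean, B:clean)
Suck (#4): (B; A:clean, B:clean)
Suck (#5): (B; A:clean, B:clean)
Left (#6): (A; A:clean, B:clean)
Suck (#7): (A; A:clean, B:clean)

(A; A:clean, B:clean)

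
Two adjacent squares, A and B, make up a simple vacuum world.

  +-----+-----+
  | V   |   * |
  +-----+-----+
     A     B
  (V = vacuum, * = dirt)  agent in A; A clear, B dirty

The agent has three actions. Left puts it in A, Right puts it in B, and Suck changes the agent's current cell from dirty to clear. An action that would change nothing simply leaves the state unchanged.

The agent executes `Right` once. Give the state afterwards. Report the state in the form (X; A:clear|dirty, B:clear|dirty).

start: (A; A:clear, B:dirty)
t=1 Right ⇒ (B; A:clear, B:dirty)

(B; A:clear, B:dirty)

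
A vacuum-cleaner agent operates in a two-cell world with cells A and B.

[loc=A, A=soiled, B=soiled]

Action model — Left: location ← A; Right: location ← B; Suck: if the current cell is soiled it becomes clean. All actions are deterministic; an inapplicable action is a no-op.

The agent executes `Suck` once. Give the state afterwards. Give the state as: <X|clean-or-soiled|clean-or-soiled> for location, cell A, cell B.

start: <A|soiled|soiled>
1) do Suck; now <A|clean|soiled>

<A|clean|soiled>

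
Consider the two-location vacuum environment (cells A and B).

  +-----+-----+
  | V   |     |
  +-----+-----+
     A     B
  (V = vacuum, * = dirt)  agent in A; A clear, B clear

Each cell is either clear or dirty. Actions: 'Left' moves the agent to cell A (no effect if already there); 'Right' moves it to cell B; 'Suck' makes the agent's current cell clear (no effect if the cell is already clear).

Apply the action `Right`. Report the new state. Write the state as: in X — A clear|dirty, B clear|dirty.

start: in A — A clear, B clear
1. Right → in B — A clear, B clear

in B — A clear, B clear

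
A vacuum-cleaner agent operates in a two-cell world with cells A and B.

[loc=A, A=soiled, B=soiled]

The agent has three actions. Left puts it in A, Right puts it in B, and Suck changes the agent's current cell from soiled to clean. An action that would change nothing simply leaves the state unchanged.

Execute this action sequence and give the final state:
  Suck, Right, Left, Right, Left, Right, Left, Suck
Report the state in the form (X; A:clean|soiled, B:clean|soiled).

(A; A:clean, B:soiled)

t=1 Suck ⇒ (A; A:clean, B:soiled)
t=2 Right ⇒ (B; A:clean, B:soiled)
t=3 Left ⇒ (A; A:clean, B:soiled)
t=4 Right ⇒ (B; A:clean, B:soiled)
t=5 Left ⇒ (A; A:clean, B:soiled)
t=6 Right ⇒ (B; A:clean, B:soiled)
t=7 Left ⇒ (A; A:clean, B:soiled)
t=8 Suck ⇒ (A; A:clean, B:soiled)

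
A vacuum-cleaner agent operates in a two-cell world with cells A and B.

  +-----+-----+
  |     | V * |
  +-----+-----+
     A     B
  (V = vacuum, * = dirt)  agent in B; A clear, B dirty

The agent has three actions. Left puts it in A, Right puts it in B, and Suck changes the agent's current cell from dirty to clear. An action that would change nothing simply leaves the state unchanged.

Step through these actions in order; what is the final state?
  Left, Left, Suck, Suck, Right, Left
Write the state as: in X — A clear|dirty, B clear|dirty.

t=1 Left ⇒ in A — A clear, B dirty
t=2 Left ⇒ in A — A clear, B dirty
t=3 Suck ⇒ in A — A clear, B dirty
t=4 Suck ⇒ in A — A clear, B dirty
t=5 Right ⇒ in B — A clear, B dirty
t=6 Left ⇒ in A — A clear, B dirty

in A — A clear, B dirty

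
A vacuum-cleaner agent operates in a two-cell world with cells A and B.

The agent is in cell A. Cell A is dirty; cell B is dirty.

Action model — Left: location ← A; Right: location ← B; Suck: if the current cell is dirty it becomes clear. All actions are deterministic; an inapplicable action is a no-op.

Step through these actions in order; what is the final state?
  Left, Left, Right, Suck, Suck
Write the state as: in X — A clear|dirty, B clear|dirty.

in B — A dirty, B clear

[1] after Left: in A — A dirty, B dirty
[2] after Left: in A — A dirty, B dirty
[3] after Right: in B — A dirty, B dirty
[4] after Suck: in B — A dirty, B clear
[5] after Suck: in B — A dirty, B clear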